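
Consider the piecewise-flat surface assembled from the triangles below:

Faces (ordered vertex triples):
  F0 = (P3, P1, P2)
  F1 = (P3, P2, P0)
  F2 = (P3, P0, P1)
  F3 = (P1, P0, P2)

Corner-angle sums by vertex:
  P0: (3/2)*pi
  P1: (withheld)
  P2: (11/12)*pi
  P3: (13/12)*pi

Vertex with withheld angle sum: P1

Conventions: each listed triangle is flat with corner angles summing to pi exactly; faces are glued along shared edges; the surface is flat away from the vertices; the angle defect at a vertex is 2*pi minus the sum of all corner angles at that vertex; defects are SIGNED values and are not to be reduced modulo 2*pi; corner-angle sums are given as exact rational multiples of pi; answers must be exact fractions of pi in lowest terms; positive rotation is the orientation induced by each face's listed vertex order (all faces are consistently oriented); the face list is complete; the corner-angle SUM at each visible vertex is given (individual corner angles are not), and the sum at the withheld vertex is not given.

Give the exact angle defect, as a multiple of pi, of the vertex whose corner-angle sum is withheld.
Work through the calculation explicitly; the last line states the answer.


V = 4, E = 6, F = 4; chi = V - E + F = 2
Gauss-Bonnet: total defect = 2*pi*chi = 4*pi; visible defects sum to (5/2)*pi

Answer: defect(P1) = (3/2)*pi


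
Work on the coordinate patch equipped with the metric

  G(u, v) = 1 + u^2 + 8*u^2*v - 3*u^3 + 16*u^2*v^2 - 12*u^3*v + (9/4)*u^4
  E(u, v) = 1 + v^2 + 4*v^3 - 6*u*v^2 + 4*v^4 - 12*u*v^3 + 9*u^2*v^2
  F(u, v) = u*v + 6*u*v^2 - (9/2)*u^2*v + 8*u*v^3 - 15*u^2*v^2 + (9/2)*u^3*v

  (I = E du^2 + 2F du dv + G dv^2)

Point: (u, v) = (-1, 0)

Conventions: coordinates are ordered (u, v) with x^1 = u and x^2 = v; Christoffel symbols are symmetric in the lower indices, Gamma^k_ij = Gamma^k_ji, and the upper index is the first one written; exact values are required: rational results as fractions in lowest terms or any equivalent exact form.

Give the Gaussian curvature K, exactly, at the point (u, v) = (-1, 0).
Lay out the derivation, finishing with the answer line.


E = 1, F = 0, G = 29/4, EG - F^2 = 29/4 at the point
E_u = 0, E_v = 0, F_u = 0, F_v = -10, G_u = -20, G_v = 20
E_vv = 32, F_uv = 47/2, G_uu = 47
Evaluate Brioschi's two determinant matrices M1, M2 and divide by (EG - F^2)^2.
M1 = [[-E_vv/2 + F_uv - G_uu/2, E_u/2, F_u - E_v/2], [F_v - G_u/2, E, F], [G_v/2, F, G]] = [[-16, 0, 0], [0, 1, 0], [10, 0, 29/4]]; det M1 = -116
M2 = [[0, E_v/2, G_u/2], [E_v/2, E, F], [G_u/2, F, G]] = [[0, 0, -10], [0, 1, 0], [-10, 0, 29/4]]; det M2 = -100
det M1 - det M2 = -16; K = -16 / (29/4)^2 = -256/841

Answer: K = -256/841


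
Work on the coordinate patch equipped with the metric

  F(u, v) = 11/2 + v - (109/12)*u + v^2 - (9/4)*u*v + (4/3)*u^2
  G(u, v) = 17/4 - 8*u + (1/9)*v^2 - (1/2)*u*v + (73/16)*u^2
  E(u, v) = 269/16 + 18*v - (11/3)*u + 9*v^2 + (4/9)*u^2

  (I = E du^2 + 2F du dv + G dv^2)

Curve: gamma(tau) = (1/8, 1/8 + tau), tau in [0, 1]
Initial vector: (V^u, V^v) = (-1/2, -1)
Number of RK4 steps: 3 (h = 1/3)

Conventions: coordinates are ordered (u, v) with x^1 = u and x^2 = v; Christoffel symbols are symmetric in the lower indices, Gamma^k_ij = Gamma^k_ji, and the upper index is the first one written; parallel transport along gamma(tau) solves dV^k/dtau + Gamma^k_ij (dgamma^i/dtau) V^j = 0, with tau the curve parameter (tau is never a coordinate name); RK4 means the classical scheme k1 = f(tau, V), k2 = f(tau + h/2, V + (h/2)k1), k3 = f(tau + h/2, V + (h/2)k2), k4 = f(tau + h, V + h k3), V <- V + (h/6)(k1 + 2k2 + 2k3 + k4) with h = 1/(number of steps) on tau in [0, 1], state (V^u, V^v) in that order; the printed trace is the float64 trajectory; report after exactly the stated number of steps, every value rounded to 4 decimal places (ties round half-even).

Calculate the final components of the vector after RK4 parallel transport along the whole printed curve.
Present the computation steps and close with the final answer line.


gamma'(tau) = (0, 1); f(tau, V)^k = -Gamma^k_ij(gamma(tau)) gamma'^i(tau) V^j; h = 1/3; intermediate values shown to 6 dp
curve data and Christoffel symbols at the stage parameters:
  tau = 0.000000: gamma = (0.125000, 0.125000), gamma' = (0.000000, 1.000000); Gamma_uuu = 1.908065, Gamma_uuv = 1.169324, Gamma_uvv = 0.351525, Gamma_vuu = -8.363009, Gamma_vuv = -2.627957, Gamma_vvv = -0.481423
  tau = 0.166667: gamma = (0.125000, 0.291667), gamma' = (0.000000, 1.000000); Gamma_uuu = 1.772127, Gamma_uuv = 1.051339, Gamma_uvv = 0.304678, Gamma_vuu = -8.852804, Gamma_vuv = -2.542782, Gamma_vvv = -0.430118
  tau = 0.333333: gamma = (0.125000, 0.458333), gamma' = (0.000000, 1.000000); Gamma_uuu = 1.680423, Gamma_uuv = 0.958396, Gamma_uvv = 0.268432, Gamma_vuu = -9.403600, Gamma_vuv = -2.492258, Gamma_vvv = -0.392742
  tau = 0.500000: gamma = (0.125000, 0.625000), gamma' = (0.000000, 1.000000); Gamma_uuu = 1.621467, Gamma_uuv = 0.884037, Gamma_uvv = 0.239767, Gamma_vuu = -9.999261, Gamma_vuv = -2.467281, Gamma_vvv = -0.365239
  tau = 0.666667: gamma = (0.125000, 0.791667), gamma' = (0.000000, 1.000000); Gamma_uuu = 1.587312, Gamma_uuv = 0.823782, Gamma_uvv = 0.216675, Gamma_vuu = -10.628718, Gamma_vuv = -2.461588, Gamma_vvv = -0.344935
  tau = 0.833333: gamma = (0.125000, 0.958333), gamma' = (0.000000, 1.000000); Gamma_uuu = 1.572329, Gamma_uuv = 0.774447, Gamma_uvv = 0.197779, Gamma_vuu = -11.284175, Gamma_vuv = -2.470757, Gamma_vvv = -0.330014
  tau = 1.000000: gamma = (0.125000, 1.125000), gamma' = (0.000000, 1.000000); Gamma_uuu = 1.572434, Gamma_uuv = 0.733719, Gamma_uvv = 0.182111, Gamma_vuu = -11.960013, Gamma_vuv = -2.491594, Gamma_vvv = -0.319206
step 0: V^u = -0.5000, V^v = -1.0000
step 1: k1 = (0.936187, -1.795402), k2 = (0.757475, -1.433462), k3 = (0.770411, -1.483253), k4 = (0.634228, -1.193029); V <- V + (h/6)(k1 + 2k2 + 2k3 + k4): V^u = -0.2430, V^v = -1.4901
step 2: k1 = (0.632871, -1.190820), k2 = (0.526429, -0.956011), k3 = (0.532729, -0.985488), k4 = (0.447931, -0.788320); V <- V + (h/6)(k1 + 2k2 + 2k3 + k4): V^u = -0.0653, V^v = -1.8158
step 3: k1 = (0.447194, -0.786971), k2 = (0.377884, -0.619611), k3 = (0.381313, -0.638947), k4 = (0.324084, -0.493504); V <- V + (h/6)(k1 + 2k2 + 2k3 + k4): V^u = 0.0619, V^v = -2.0268

Answer: V^u = 0.0619, V^v = -2.0268


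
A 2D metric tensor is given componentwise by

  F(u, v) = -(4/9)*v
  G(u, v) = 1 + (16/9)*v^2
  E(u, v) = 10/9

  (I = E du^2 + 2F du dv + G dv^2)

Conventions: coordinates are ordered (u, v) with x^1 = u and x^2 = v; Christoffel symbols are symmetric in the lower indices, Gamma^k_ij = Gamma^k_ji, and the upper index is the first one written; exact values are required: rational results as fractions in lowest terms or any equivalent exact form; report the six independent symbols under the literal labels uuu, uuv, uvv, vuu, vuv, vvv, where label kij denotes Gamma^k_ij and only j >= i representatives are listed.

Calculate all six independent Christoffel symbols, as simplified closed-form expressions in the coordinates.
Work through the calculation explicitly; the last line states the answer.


E = 10/9; F = -(4/9)*v; G = 1 + (16/9)*v^2
Gamma^k_ij = (1/2) g^{kl} (d_i g_jl + d_j g_il - d_l g_ij), with g^inv = (1/(EG-F^2)) [[G, -F], [-F, E]]
first partials: E_u = 0, E_v = 0, F_u = 0, F_v = -4/9, G_u = 0, G_v = (32/9)*v
D = EG - F^2 = 10/9 + (16/9)*v^2
expanded: Gamma^u_uu = (G E_u - 2F F_u + F E_v)/(2D), Gamma^u_uv = (G E_v - F G_u)/(2D), Gamma^u_vv = (2G F_v - G G_u - F G_v)/(2D), Gamma^v_uu = (2E F_u - E E_v - F E_u)/(2D), Gamma^v_uv = (E G_u - F E_v)/(2D), Gamma^v_vv = (E G_v - 2F F_v + F G_u)/(2D); substitute and cancel common factors

Answer: Gamma_uuu = 0, Gamma_uuv = 0, Gamma_uvv = -2/(8*v^2 + 5), Gamma_vuu = 0, Gamma_vuv = 0, Gamma_vvv = 8*v/(8*v^2 + 5)


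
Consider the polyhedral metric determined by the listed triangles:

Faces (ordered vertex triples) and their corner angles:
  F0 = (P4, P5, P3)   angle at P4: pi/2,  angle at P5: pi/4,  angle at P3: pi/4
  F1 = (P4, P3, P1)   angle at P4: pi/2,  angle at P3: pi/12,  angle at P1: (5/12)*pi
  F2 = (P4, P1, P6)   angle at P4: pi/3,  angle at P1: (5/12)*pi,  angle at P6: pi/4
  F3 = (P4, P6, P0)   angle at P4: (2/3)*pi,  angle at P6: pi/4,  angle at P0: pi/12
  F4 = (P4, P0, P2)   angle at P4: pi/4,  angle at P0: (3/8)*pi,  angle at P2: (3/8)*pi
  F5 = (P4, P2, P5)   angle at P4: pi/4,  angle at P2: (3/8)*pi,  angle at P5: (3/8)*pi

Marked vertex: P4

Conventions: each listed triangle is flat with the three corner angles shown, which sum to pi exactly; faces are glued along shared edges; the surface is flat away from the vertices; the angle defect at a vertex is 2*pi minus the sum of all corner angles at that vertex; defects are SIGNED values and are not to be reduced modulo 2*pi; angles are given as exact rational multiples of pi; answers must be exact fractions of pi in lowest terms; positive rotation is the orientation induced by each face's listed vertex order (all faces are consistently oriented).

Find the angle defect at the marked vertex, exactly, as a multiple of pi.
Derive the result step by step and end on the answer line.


Sum of corner angles at P4: (5/2)*pi
defect = 2*pi - (5/2)*pi

Answer: defect(P4) = -pi/2


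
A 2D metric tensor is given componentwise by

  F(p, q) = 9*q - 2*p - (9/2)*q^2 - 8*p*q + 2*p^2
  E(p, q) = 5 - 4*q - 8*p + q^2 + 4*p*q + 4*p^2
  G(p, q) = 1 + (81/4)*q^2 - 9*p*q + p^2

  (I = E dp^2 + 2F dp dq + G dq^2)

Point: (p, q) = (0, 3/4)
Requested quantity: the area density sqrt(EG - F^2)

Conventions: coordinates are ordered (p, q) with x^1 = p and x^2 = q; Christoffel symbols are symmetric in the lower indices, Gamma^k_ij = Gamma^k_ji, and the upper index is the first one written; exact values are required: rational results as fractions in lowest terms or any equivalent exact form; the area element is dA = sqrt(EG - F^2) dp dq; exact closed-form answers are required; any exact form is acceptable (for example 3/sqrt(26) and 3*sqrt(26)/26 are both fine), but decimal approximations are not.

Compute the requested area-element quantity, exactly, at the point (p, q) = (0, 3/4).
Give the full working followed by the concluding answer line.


E = 41/16, F = 135/32, G = 793/64; EG - F^2 = 893/64

Answer: sqrt(EG - F^2) = sqrt(893)/8


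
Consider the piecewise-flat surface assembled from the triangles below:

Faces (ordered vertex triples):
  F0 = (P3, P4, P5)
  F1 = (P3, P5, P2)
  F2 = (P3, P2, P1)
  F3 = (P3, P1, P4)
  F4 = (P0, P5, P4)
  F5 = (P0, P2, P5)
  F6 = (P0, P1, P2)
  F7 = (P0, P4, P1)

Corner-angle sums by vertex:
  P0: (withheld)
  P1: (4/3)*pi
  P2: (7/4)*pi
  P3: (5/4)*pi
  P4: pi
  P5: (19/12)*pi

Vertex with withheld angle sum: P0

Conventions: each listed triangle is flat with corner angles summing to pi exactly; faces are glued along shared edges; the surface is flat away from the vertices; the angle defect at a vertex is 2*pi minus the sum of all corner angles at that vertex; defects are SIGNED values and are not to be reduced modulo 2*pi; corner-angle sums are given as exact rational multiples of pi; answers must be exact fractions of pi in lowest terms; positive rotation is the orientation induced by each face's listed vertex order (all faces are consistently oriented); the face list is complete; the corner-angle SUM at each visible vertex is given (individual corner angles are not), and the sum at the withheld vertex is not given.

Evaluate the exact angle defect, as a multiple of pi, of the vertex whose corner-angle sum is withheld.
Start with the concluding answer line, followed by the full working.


Answer: defect(P0) = (11/12)*pi

V = 6, E = 12, F = 8; chi = V - E + F = 2
Gauss-Bonnet: total defect = 2*pi*chi = 4*pi; visible defects sum to (37/12)*pi


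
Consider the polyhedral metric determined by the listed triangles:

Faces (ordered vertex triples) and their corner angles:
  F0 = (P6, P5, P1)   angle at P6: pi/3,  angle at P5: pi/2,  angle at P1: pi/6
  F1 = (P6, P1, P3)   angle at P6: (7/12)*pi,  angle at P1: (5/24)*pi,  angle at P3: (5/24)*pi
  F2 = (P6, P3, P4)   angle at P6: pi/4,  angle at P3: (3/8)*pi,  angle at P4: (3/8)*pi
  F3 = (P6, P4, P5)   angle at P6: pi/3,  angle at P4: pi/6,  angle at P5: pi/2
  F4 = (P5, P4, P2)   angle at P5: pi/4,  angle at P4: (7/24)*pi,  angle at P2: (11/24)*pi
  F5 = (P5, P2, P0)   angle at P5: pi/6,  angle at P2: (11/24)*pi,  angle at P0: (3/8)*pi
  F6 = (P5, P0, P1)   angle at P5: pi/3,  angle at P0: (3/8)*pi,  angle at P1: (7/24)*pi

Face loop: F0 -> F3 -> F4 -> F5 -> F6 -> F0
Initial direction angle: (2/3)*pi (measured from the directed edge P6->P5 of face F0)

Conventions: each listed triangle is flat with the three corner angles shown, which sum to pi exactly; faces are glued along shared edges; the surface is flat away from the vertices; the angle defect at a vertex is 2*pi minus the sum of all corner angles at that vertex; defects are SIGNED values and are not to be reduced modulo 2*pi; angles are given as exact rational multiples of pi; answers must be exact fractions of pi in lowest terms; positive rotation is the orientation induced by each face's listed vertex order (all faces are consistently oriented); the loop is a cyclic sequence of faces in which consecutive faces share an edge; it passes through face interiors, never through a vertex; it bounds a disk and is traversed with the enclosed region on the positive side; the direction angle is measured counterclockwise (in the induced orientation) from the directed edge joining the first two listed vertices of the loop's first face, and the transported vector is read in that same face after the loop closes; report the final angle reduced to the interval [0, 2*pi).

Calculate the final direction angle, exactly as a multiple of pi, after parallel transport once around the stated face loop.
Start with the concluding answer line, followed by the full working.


Answer: final direction angle = (11/12)*pi

enclosed vertex P5: corner angles sum to (7/4)*pi, defect = 2*pi - (7/4)*pi = pi/4
transport around the loop rotates by the sum of enclosed defects; add to the initial angle mod 2*pi
final angle = (2/3)*pi + pi/4 = (11/12)*pi (mod 2*pi)


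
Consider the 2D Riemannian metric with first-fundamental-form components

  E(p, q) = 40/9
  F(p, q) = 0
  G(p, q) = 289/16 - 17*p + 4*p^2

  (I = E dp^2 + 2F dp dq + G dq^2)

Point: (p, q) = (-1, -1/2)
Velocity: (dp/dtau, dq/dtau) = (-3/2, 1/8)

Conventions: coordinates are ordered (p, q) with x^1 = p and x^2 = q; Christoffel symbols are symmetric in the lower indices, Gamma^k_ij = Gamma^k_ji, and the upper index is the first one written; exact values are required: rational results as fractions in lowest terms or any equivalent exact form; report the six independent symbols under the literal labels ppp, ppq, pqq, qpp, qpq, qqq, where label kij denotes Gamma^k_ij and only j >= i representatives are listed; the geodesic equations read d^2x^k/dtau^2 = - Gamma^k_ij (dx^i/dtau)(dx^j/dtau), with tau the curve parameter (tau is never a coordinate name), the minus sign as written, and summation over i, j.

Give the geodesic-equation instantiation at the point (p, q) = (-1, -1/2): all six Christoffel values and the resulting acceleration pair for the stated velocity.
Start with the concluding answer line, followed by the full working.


Answer: Gamma_ppp = 0, Gamma_ppq = 0, Gamma_pqq = 45/16, Gamma_qpp = 0, Gamma_qpq = -8/25, Gamma_qqq = 0; accelerations (d^2p/dtau^2, d^2q/dtau^2) = (-45/1024, -3/25)

E = 40/9, F = 0, G = 625/16 at the point
E_p = 0, E_q = 0, F_p = 0, F_q = 0, G_p = -25, G_q = 0
EG - F^2 = 3125/18;  g^inv = (18/3125) * [[625/16, 0], [0, 40/9]]
first-kind symbols [ij,l] = (1/2)(d_i g_jl + d_j g_il - d_l g_ij): [pp,p] = E_p/2 = 0, [pp,q] = F_p - E_q/2 = 0, [pq,p] = E_q/2 = 0, [pq,q] = G_p/2 = -25/2, [qq,p] = F_q - G_p/2 = 25/2, [qq,q] = G_q/2 = 0
Gamma^p_ij = (G*[ij,p] - F*[ij,q])/(EG - F^2), Gamma^q_ij = (E*[ij,q] - F*[ij,p])/(EG - F^2)
Gamma_ppp = 0, Gamma_ppq = 0, Gamma_pqq = 45/16, Gamma_qpp = 0, Gamma_qpq = -8/25, Gamma_qqq = 0
d^2p/dtau^2 = -(Gamma_ppp*(-3/2)^2 + 2*Gamma_ppq*(-3/2)*(1/8) + Gamma_pqq*(1/8)^2) = -45/1024
d^2q/dtau^2 = -(Gamma_qpp*(-3/2)^2 + 2*Gamma_qpq*(-3/2)*(1/8) + Gamma_qqq*(1/8)^2) = -3/25


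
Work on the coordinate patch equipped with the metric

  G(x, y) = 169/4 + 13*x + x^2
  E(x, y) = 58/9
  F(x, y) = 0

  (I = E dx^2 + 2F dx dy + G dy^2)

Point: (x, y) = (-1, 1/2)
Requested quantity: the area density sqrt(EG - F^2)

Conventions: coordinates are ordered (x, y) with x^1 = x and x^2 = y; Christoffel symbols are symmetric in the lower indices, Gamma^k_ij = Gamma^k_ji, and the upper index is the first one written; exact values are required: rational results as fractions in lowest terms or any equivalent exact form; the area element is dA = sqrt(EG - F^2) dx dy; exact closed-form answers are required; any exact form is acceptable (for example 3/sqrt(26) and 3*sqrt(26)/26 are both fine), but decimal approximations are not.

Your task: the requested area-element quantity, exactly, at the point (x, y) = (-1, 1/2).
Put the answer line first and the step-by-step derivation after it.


Answer: sqrt(EG - F^2) = 11*sqrt(58)/6

E = 58/9, F = 0, G = 121/4; EG - F^2 = 3509/18


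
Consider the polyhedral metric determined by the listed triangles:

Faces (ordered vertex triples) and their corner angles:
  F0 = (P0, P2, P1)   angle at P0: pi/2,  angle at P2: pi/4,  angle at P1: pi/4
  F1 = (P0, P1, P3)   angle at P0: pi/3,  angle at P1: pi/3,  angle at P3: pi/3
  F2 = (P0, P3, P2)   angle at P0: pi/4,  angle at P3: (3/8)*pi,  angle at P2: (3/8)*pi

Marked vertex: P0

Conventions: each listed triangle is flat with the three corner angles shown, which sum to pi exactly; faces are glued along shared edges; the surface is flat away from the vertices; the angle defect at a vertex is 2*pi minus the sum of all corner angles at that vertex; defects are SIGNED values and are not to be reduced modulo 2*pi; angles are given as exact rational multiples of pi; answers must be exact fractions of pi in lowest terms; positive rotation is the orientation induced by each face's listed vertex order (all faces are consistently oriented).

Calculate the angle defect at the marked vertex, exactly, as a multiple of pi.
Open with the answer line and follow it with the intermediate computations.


Answer: defect(P0) = (11/12)*pi

Sum of corner angles at P0: (13/12)*pi
defect = 2*pi - (13/12)*pi


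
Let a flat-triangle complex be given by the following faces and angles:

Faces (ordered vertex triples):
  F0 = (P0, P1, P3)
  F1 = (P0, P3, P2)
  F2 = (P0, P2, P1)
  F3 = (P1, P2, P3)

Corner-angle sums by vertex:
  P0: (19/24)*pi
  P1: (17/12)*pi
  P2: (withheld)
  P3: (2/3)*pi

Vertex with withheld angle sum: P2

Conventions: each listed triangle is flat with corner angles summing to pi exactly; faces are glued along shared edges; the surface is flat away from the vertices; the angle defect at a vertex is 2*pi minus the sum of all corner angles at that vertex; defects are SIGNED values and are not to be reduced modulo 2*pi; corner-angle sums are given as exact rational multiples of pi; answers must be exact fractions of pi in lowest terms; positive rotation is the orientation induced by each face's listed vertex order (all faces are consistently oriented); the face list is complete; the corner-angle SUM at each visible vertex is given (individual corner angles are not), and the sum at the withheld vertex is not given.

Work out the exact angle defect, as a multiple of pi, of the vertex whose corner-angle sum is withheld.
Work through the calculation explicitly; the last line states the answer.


V = 4, E = 6, F = 4; chi = V - E + F = 2
Gauss-Bonnet: total defect = 2*pi*chi = 4*pi; visible defects sum to (25/8)*pi

Answer: defect(P2) = (7/8)*pi


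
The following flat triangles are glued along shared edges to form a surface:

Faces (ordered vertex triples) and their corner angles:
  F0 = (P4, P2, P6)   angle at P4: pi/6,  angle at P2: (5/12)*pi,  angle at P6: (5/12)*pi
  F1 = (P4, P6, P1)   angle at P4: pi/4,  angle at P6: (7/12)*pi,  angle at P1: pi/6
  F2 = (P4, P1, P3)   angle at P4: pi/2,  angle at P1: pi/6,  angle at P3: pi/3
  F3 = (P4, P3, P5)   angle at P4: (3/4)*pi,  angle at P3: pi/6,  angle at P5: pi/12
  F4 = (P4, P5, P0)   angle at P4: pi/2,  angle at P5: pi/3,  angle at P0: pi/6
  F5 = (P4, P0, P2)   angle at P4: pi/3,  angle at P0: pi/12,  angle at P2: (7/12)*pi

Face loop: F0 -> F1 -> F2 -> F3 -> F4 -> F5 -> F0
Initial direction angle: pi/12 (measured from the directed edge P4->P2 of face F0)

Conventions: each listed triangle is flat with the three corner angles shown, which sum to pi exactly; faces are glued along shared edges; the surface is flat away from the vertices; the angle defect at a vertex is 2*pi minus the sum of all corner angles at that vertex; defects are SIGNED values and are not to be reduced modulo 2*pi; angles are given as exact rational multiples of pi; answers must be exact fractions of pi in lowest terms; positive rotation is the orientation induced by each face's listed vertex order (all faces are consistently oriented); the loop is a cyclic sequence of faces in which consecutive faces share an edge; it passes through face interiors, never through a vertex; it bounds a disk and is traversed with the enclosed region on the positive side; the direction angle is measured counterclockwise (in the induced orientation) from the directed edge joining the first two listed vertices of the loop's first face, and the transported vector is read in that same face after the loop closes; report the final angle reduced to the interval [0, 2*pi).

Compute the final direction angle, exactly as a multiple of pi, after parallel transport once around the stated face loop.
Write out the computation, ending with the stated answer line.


enclosed vertex P4: corner angles sum to (5/2)*pi, defect = 2*pi - (5/2)*pi = -pi/2
final direction = starting direction + enclosed defect total, reduced mod 2*pi (induced orientation)
final angle = pi/12 - pi/2 = (19/12)*pi (mod 2*pi)

Answer: final direction angle = (19/12)*pi


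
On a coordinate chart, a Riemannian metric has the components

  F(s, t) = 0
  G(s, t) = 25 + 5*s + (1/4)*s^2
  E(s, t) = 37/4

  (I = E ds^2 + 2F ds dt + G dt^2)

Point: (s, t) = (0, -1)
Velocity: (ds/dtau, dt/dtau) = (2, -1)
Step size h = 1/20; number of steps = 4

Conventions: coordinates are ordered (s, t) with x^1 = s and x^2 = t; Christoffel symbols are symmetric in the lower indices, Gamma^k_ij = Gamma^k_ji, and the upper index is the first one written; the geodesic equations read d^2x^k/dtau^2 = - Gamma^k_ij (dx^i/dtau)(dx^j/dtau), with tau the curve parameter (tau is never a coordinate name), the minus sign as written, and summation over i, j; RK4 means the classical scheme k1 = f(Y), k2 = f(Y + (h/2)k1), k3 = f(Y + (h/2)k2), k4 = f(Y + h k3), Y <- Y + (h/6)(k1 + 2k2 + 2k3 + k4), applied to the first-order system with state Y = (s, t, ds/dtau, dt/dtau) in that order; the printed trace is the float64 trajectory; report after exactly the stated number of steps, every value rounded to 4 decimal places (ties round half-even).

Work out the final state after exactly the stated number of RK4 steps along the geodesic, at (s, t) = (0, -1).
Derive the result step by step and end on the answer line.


f(Y) = (ds/dtau, dt/dtau, -Gamma^s_ij Y'^i Y'^j, -Gamma^t_ij Y'^i Y'^j) with the Gammas evaluated at the stage position; h = 0.050000; intermediate values shown to 6 dp
step 0: s = 0.0000, t = -1.0000, ds/dtau = 2.0000, dt/dtau = -1.0000
step 1:
  k1: at (s, t) = (0.000000, -1.000000), (ds/dtau, dt/dtau) = (2.000000, -1.000000); Gamma_sss = 0.000000, Gamma_sst = 0.000000, Gamma_stt = -0.270270, Gamma_tss = 0.000000, Gamma_tst = 0.100000, Gamma_ttt = 0.000000; k1 = (2.000000, -1.000000, 0.270270, 0.400000)
  k2: at (s, t) = (0.050000, -1.025000), (ds/dtau, dt/dtau) = (2.006757, -0.990000); Gamma_sss = 0.000000, Gamma_sst = 0.000000, Gamma_stt = -0.271622, Gamma_tss = 0.000000, Gamma_tst = 0.099502, Gamma_ttt = 0.000000; k2 = (2.006757, -0.990000, 0.266216, 0.395361)
  k3: at (s, t) = (0.050169, -1.024750), (ds/dtau, dt/dtau) = (2.006655, -0.990116); Gamma_sss = 0.000000, Gamma_sst = 0.000000, Gamma_stt = -0.271626, Gamma_tss = 0.000000, Gamma_tst = 0.099501, Gamma_ttt = 0.000000; k3 = (2.006655, -0.990116, 0.266283, 0.395381)
  k4: at (s, t) = (0.100333, -1.049506), (ds/dtau, dt/dtau) = (2.013314, -0.980231); Gamma_sss = 0.000000, Gamma_sst = 0.000000, Gamma_stt = -0.272982, Gamma_tss = 0.000000, Gamma_tst = 0.099007, Gamma_ttt = 0.000000; k4 = (2.013314, -0.980231, 0.262295, 0.390782)
  Y <- Y + (h/6)(k1 + 2k2 + 2k3 + k4): s = 0.1003, t = -1.0495, ds/dtau = 2.0133, dt/dtau = -0.9802
step 2:
  k1: at (s, t) = (0.100334, -1.049504), (ds/dtau, dt/dtau) = (2.013313, -0.980231); Gamma_sss = 0.000000, Gamma_sst = 0.000000, Gamma_stt = -0.272982, Gamma_tss = 0.000000, Gamma_tst = 0.099007, Gamma_ttt = 0.000000; k1 = (2.013313, -0.980231, 0.262296, 0.390782)
  k2: at (s, t) = (0.150667, -1.074010), (ds/dtau, dt/dtau) = (2.019870, -0.970462); Gamma_sss = 0.000000, Gamma_sst = 0.000000, Gamma_stt = -0.274342, Gamma_tss = 0.000000, Gamma_tst = 0.098516, Gamma_ttt = 0.000000; k2 = (2.019870, -0.970462, 0.258374, 0.386222)
  k3: at (s, t) = (0.150831, -1.073765), (ds/dtau, dt/dtau) = (2.019772, -0.970576); Gamma_sss = 0.000000, Gamma_sst = 0.000000, Gamma_stt = -0.274347, Gamma_tss = 0.000000, Gamma_tst = 0.098514, Gamma_ttt = 0.000000; k3 = (2.019772, -0.970576, 0.258439, 0.386243)
  k4: at (s, t) = (0.201323, -1.098033), (ds/dtau, dt/dtau) = (2.026235, -0.960919); Gamma_sss = 0.000000, Gamma_sst = 0.000000, Gamma_stt = -0.275711, Gamma_tss = 0.000000, Gamma_tst = 0.098027, Gamma_ttt = 0.000000; k4 = (2.026235, -0.960919, 0.254582, 0.381725)
  Y <- Y + (h/6)(k1 + 2k2 + 2k3 + k4): s = 0.2013, t = -1.0980, ds/dtau = 2.0262, dt/dtau = -0.9609
step 3:
  k1: at (s, t) = (0.201325, -1.098031), (ds/dtau, dt/dtau) = (2.026234, -0.960919); Gamma_sss = 0.000000, Gamma_sst = 0.000000, Gamma_stt = -0.275711, Gamma_tss = 0.000000, Gamma_tst = 0.098026, Gamma_ttt = 0.000000; k1 = (2.026234, -0.960919, 0.254583, 0.381724)
  k2: at (s, t) = (0.251981, -1.122054), (ds/dtau, dt/dtau) = (2.032598, -0.951376); Gamma_sss = 0.000000, Gamma_sst = 0.000000, Gamma_stt = -0.277081, Gamma_tss = 0.000000, Gamma_tst = 0.097542, Gamma_ttt = 0.000000; k2 = (2.032598, -0.951376, 0.250790, 0.377247)
  k3: at (s, t) = (0.252140, -1.121815), (ds/dtau, dt/dtau) = (2.032504, -0.951488); Gamma_sss = 0.000000, Gamma_sst = 0.000000, Gamma_stt = -0.277085, Gamma_tss = 0.000000, Gamma_tst = 0.097541, Gamma_ttt = 0.000000; k3 = (2.032504, -0.951488, 0.250853, 0.377268)
  k4: at (s, t) = (0.302950, -1.145605), (ds/dtau, dt/dtau) = (2.038777, -0.942056); Gamma_sss = 0.000000, Gamma_sst = 0.000000, Gamma_stt = -0.278458, Gamma_tss = 0.000000, Gamma_tst = 0.097060, Gamma_ttt = 0.000000; k4 = (2.038777, -0.942056, 0.247123, 0.372833)
  Y <- Y + (h/6)(k1 + 2k2 + 2k3 + k4): s = 0.3030, t = -1.1456, ds/dtau = 2.0388, dt/dtau = -0.9421
step 4:
  k1: at (s, t) = (0.302952, -1.145603), (ds/dtau, dt/dtau) = (2.038776, -0.942056); Gamma_sss = 0.000000, Gamma_sst = 0.000000, Gamma_stt = -0.278458, Gamma_tss = 0.000000, Gamma_tst = 0.097060, Gamma_ttt = 0.000000; k1 = (2.038776, -0.942056, 0.247123, 0.372833)
  k2: at (s, t) = (0.353921, -1.169155), (ds/dtau, dt/dtau) = (2.044954, -0.932735); Gamma_sss = 0.000000, Gamma_sst = 0.000000, Gamma_stt = -0.279836, Gamma_tss = 0.000000, Gamma_tst = 0.096582, Gamma_ttt = 0.000000; k2 = (2.044954, -0.932735, 0.243456, 0.368440)
  k3: at (s, t) = (0.354075, -1.168922), (ds/dtau, dt/dtau) = (2.044862, -0.932845); Gamma_sss = 0.000000, Gamma_sst = 0.000000, Gamma_stt = -0.279840, Gamma_tss = 0.000000, Gamma_tst = 0.096580, Gamma_ttt = 0.000000; k3 = (2.044862, -0.932845, 0.243517, 0.368461)
  k4: at (s, t) = (0.405195, -1.192245), (ds/dtau, dt/dtau) = (2.050951, -0.923633); Gamma_sss = 0.000000, Gamma_sst = 0.000000, Gamma_stt = -0.281221, Gamma_tss = 0.000000, Gamma_tst = 0.096106, Gamma_ttt = 0.000000; k4 = (2.050951, -0.923633, 0.239909, 0.364112)
  Y <- Y + (h/6)(k1 + 2k2 + 2k3 + k4): s = 0.4052, t = -1.1922, ds/dtau = 2.0510, dt/dtau = -0.9236

Answer: s = 0.4052, t = -1.1922, ds/dtau = 2.0510, dt/dtau = -0.9236


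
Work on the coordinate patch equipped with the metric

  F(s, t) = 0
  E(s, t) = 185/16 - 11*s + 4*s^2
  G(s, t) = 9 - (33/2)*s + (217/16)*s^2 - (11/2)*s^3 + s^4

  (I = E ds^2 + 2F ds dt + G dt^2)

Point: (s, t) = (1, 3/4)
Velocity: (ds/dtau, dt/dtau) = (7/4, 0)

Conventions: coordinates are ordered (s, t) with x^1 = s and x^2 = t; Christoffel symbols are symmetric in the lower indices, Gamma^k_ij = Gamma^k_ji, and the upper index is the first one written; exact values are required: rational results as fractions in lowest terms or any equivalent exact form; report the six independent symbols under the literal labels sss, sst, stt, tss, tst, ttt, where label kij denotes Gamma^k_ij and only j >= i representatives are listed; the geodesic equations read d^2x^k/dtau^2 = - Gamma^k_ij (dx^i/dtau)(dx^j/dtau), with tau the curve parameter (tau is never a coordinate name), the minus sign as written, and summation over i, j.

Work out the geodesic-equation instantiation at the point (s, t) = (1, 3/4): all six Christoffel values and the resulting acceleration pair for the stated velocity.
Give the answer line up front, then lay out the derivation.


Answer: Gamma_sss = -24/73, Gamma_sst = 0, Gamma_stt = 15/73, Gamma_tss = 0, Gamma_tst = -3/5, Gamma_ttt = 0; accelerations (d^2s/dtau^2, d^2t/dtau^2) = (147/146, 0)

E = 73/16, F = 0, G = 25/16 at the point
E_s = -3, E_t = 0, F_s = 0, F_t = 0, G_s = -15/8, G_t = 0
EG - F^2 = 1825/256;  g^inv = (256/1825) * [[25/16, 0], [0, 73/16]]
first-kind symbols [ij,l] = (1/2)(d_i g_jl + d_j g_il - d_l g_ij): [ss,s] = E_s/2 = -3/2, [ss,t] = F_s - E_t/2 = 0, [st,s] = E_t/2 = 0, [st,t] = G_s/2 = -15/16, [tt,s] = F_t - G_s/2 = 15/16, [tt,t] = G_t/2 = 0
Gamma^s_ij = (G*[ij,s] - F*[ij,t])/(EG - F^2), Gamma^t_ij = (E*[ij,t] - F*[ij,s])/(EG - F^2)
Gamma_sss = -24/73, Gamma_sst = 0, Gamma_stt = 15/73, Gamma_tss = 0, Gamma_tst = -3/5, Gamma_ttt = 0
d^2s/dtau^2 = -(Gamma_sss*(7/4)^2 + 2*Gamma_sst*(7/4)*(0) + Gamma_stt*(0)^2) = 147/146
d^2t/dtau^2 = -(Gamma_tss*(7/4)^2 + 2*Gamma_tst*(7/4)*(0) + Gamma_ttt*(0)^2) = 0


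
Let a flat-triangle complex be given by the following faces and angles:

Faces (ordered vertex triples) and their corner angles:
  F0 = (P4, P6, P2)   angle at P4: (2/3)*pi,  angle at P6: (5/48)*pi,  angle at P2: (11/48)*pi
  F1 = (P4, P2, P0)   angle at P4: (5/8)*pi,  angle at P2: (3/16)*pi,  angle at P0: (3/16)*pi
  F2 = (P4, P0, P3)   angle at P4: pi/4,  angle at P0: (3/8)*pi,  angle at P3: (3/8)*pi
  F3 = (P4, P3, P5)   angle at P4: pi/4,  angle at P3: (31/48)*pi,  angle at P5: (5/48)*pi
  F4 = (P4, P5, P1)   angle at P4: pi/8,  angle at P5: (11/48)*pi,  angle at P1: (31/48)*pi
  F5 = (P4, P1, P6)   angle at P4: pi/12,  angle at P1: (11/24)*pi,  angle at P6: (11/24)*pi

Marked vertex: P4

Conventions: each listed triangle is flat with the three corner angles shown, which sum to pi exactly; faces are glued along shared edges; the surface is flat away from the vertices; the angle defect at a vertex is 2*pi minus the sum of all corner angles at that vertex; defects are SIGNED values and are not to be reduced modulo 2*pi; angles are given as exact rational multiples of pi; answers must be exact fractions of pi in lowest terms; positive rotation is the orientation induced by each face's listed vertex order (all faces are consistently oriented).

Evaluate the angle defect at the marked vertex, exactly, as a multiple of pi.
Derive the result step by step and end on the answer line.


Sum of corner angles at P4: 2*pi
defect = 2*pi - 2*pi

Answer: defect(P4) = 0


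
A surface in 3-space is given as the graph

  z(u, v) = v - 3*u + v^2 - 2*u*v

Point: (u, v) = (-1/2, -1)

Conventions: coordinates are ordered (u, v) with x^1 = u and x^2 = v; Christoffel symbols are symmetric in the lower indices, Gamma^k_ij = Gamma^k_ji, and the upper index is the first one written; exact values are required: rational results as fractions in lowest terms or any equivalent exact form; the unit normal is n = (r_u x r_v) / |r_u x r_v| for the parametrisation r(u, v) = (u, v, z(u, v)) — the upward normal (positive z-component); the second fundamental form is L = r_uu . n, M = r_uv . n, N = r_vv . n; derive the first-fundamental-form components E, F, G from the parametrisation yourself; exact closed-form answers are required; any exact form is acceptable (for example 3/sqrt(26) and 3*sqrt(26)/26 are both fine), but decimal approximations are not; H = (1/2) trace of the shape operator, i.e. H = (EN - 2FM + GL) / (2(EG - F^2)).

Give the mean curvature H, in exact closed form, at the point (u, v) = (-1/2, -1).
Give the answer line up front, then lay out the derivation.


Answer: H = sqrt(2)/2

z_u = -1, z_v = 0, z_uu = 0, z_uv = -2, z_vv = 2
E = 2, F = 0, G = 1; answer radicand W^2 = 2
unnormalised second-form numerators: l = 0, m = -2, n = 2; L = l/sqrt(2), and similarly M = m/sqrt(W^2), N = n/sqrt(W^2)
H = (E*n - 2*F*m + G*l) / (2*(EG - F^2)*sqrt(W^2)); E*n - 2*F*m + G*l = 4, EG - F^2 = 2, so H = (1)/sqrt(2)


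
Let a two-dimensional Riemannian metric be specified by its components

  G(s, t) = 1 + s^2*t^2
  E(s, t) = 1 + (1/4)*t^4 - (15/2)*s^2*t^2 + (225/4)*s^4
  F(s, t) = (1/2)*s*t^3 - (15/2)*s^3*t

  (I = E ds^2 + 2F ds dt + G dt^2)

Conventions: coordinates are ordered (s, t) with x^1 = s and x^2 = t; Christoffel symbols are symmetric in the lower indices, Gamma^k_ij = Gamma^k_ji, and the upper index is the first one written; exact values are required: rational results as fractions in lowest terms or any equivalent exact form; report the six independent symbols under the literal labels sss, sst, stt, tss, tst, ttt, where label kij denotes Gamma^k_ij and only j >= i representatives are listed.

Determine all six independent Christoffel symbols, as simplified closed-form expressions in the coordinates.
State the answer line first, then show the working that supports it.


Answer: Gamma_sss = (450*s^3 - 30*s*t^2)/(225*s^4 - 26*s^2*t^2 + t^4 + 4), Gamma_sst = (-30*s^2*t + 2*t^3)/(225*s^4 - 26*s^2*t^2 + t^4 + 4), Gamma_stt = (-30*s^3 + 2*s*t^2)/(225*s^4 - 26*s^2*t^2 + t^4 + 4), Gamma_tss = -60*s^2*t/(225*s^4 - 26*s^2*t^2 + t^4 + 4), Gamma_tst = 4*s*t^2/(225*s^4 - 26*s^2*t^2 + t^4 + 4), Gamma_ttt = 4*s^2*t/(225*s^4 - 26*s^2*t^2 + t^4 + 4)

E = 1 + (1/4)*t^4 - (15/2)*s^2*t^2 + (225/4)*s^4; F = (1/2)*s*t^3 - (15/2)*s^3*t; G = 1 + s^2*t^2
Gamma^k_ij = (1/2) g^{kl} (d_i g_jl + d_j g_il - d_l g_ij), with g^inv = (1/(EG-F^2)) [[G, -F], [-F, E]]
first partials: E_s = -15*s*t^2 + 225*s^3, E_t = t^3 - 15*s^2*t, F_s = (1/2)*t^3 - (45/2)*s^2*t, F_t = (3/2)*s*t^2 - (15/2)*s^3, G_s = 2*s*t^2, G_t = 2*s^2*t
D = EG - F^2 = 1 + (1/4)*t^4 - (13/2)*s^2*t^2 + (225/4)*s^4
expanded: Gamma^s_ss = (G E_s - 2F F_s + F E_t)/(2D), Gamma^s_st = (G E_t - F G_s)/(2D), Gamma^s_tt = (2G F_t - G G_s - F G_t)/(2D), Gamma^t_ss = (2E F_s - E E_t - F E_s)/(2D), Gamma^t_st = (E G_s - F E_t)/(2D), Gamma^t_tt = (E G_t - 2F F_t + F G_s)/(2D); substitute and cancel common factors


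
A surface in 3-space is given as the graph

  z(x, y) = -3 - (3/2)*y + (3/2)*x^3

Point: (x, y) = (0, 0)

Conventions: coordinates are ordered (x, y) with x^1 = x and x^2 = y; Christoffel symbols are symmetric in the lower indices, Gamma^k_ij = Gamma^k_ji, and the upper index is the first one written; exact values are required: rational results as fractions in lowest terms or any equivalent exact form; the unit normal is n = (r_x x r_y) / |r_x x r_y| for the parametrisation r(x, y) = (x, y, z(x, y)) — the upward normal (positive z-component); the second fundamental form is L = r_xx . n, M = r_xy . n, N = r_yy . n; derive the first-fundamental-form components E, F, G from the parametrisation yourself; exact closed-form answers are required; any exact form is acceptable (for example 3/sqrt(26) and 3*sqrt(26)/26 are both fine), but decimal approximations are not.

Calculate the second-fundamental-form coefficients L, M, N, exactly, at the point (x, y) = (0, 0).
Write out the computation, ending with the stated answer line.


z_x = 0, z_y = -3/2, z_xx = 0, z_xy = 0, z_yy = 0
E = 1, F = 0, G = 13/4; answer radicand W^2 = 13/4
unnormalised second-form numerators: l = 0, m = 0, n = 0; L = l/sqrt(13/4), and similarly M = m/sqrt(W^2), N = n/sqrt(W^2)

Answer: L = 0, M = 0, N = 0


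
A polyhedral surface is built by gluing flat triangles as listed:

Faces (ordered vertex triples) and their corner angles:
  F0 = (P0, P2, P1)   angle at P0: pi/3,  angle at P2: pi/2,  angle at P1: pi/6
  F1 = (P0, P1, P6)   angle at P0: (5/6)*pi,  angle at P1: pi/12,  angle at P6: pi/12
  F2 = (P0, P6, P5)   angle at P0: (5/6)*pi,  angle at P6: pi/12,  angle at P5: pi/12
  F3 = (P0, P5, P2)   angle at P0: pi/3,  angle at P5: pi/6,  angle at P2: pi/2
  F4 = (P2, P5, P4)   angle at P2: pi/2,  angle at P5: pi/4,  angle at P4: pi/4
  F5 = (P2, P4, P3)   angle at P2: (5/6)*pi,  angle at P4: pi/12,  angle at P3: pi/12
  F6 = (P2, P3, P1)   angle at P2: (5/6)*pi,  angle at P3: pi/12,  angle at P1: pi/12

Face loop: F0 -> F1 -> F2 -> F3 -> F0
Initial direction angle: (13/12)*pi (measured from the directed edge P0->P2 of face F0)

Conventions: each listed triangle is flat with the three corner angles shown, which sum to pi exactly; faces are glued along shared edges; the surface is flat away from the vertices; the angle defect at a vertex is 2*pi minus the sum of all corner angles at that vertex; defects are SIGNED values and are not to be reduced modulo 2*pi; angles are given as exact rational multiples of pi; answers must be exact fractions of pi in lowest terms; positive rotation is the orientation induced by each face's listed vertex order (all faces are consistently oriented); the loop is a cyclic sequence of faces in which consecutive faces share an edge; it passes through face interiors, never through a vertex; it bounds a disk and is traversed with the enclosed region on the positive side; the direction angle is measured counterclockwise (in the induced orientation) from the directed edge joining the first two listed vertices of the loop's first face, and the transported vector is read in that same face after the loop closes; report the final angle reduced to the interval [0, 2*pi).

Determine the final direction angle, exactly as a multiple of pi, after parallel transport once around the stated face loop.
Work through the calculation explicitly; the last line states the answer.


enclosed vertex P0: corner angles sum to (7/3)*pi, defect = 2*pi - (7/3)*pi = -pi/3
final direction = starting direction + enclosed defect total, reduced mod 2*pi (induced orientation)
final angle = (13/12)*pi - pi/3 = (3/4)*pi (mod 2*pi)

Answer: final direction angle = (3/4)*pi


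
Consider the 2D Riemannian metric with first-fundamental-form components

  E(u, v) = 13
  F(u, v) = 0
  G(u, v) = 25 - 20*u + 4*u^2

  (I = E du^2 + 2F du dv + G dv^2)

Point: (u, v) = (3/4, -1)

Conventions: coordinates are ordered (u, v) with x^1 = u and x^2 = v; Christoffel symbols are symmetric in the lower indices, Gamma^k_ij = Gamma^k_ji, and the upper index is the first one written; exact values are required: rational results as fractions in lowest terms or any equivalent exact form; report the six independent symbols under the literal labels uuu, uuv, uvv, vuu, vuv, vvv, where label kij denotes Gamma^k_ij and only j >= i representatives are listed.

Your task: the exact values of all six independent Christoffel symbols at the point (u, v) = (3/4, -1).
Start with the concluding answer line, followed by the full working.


Answer: Gamma_uuu = 0, Gamma_uuv = 0, Gamma_uvv = 7/13, Gamma_vuu = 0, Gamma_vuv = -4/7, Gamma_vvv = 0

E = 13, F = 0, G = 49/4 at the point
E_u = 0, E_v = 0, F_u = 0, F_v = 0, G_u = -14, G_v = 0
EG - F^2 = 637/4;  g^inv = (4/637) * [[49/4, 0], [0, 13]]
first-kind symbols [ij,l] = (1/2)(d_i g_jl + d_j g_il - d_l g_ij): [uu,u] = E_u/2 = 0, [uu,v] = F_u - E_v/2 = 0, [uv,u] = E_v/2 = 0, [uv,v] = G_u/2 = -7, [vv,u] = F_v - G_u/2 = 7, [vv,v] = G_v/2 = 0
Gamma^u_ij = (G*[ij,u] - F*[ij,v])/(EG - F^2), Gamma^v_ij = (E*[ij,v] - F*[ij,u])/(EG - F^2)


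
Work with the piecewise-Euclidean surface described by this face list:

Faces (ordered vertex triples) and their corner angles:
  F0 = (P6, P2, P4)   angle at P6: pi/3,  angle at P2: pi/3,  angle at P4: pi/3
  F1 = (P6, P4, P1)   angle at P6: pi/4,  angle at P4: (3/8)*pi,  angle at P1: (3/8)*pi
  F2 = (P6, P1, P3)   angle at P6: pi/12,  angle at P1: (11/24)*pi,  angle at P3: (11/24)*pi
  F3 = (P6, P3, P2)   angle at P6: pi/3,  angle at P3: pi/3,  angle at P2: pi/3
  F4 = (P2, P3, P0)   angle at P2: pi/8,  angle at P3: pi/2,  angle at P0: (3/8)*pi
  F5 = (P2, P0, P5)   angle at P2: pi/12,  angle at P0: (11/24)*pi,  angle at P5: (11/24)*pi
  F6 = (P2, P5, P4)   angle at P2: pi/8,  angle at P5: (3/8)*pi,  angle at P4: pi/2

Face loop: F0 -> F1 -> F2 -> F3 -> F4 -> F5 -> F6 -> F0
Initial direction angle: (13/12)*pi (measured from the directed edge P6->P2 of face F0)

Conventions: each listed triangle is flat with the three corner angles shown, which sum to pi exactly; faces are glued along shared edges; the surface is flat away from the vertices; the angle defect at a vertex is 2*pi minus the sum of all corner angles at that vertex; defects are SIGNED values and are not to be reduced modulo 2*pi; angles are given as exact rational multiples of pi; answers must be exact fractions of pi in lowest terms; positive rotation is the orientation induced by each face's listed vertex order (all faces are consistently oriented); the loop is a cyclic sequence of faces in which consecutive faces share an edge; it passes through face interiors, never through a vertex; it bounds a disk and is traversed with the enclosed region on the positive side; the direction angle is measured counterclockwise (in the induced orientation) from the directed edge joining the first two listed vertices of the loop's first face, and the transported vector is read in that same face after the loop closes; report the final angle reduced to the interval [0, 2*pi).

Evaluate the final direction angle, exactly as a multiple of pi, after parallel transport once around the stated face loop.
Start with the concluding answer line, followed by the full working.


Answer: final direction angle = (13/12)*pi

enclosed vertex P2: corner angles sum to pi, defect = 2*pi - pi = pi
enclosed vertex P6: corner angles sum to pi, defect = 2*pi - pi = pi
adding the enclosed defects to the starting angle (mod 2*pi, induced orientation) gives the holonomy
final angle = (13/12)*pi + 2*pi = (13/12)*pi (mod 2*pi)
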